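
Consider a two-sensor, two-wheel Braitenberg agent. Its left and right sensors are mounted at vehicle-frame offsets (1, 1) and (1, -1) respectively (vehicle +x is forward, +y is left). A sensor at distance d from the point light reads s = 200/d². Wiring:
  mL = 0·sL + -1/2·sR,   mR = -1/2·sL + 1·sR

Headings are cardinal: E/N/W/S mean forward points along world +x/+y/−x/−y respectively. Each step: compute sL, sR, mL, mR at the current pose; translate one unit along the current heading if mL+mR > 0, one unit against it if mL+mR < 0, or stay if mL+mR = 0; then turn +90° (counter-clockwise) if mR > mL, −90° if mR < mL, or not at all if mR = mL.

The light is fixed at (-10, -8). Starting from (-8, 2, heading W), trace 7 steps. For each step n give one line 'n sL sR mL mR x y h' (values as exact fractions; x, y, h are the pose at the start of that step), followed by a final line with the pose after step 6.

0 100/41 100/61 -50/61 1050/2501 -8 2 W
1 200/97 40/17 -20/17 2180/1649 -7 2 S
2 50/29 5/2 -5/4 95/58 -7 1 E
3 200/109 8/5 -4/5 372/545 -6 1 N
4 100/29 20/9 -10/9 130/261 -6 0 W
5 40/17 40/13 -20/13 420/221 -5 0 S
6 2 25/9 -25/18 16/9 -5 -1 E
final -4 -1 N

n=0: pose=(-8,2,W); sL=100/41, sR=100/61; mL=-50/61, mR=1050/2501; mL+mR=-1000/2501 → advance -1; mR−mL=3100/2501 → turn +1·90°
n=1: pose=(-7,2,S); sL=200/97, sR=40/17; mL=-20/17, mR=2180/1649; mL+mR=240/1649 → advance +1; mR−mL=4120/1649 → turn +1·90°
n=2: pose=(-7,1,E); sL=50/29, sR=5/2; mL=-5/4, mR=95/58; mL+mR=45/116 → advance +1; mR−mL=335/116 → turn +1·90°
n=3: pose=(-6,1,N); sL=200/109, sR=8/5; mL=-4/5, mR=372/545; mL+mR=-64/545 → advance -1; mR−mL=808/545 → turn +1·90°
n=4: pose=(-6,0,W); sL=100/29, sR=20/9; mL=-10/9, mR=130/261; mL+mR=-160/261 → advance -1; mR−mL=140/87 → turn +1·90°
n=5: pose=(-5,0,S); sL=40/17, sR=40/13; mL=-20/13, mR=420/221; mL+mR=80/221 → advance +1; mR−mL=760/221 → turn +1·90°
n=6: pose=(-5,-1,E); sL=2, sR=25/9; mL=-25/18, mR=16/9; mL+mR=7/18 → advance +1; mR−mL=19/6 → turn +1·90°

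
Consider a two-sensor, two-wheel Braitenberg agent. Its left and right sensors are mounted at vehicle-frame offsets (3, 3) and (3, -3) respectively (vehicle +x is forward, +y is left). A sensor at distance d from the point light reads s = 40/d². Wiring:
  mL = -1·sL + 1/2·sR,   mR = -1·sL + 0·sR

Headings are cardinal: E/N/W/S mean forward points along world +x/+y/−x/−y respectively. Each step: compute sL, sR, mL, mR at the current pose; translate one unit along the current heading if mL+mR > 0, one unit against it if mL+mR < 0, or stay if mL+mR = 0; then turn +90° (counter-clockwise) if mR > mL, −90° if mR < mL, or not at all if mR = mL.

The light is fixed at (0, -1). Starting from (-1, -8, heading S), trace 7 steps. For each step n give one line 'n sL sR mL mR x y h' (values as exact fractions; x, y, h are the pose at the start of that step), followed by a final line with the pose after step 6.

n=0: pose=(-1,-8,S); sL=5/13, sR=10/29; mL=-80/377, mR=-5/13; mL+mR=-225/377 → advance -1; mR−mL=-5/29 → turn -1·90°
n=1: pose=(-1,-7,W); sL=40/97, sR=8/5; mL=188/485, mR=-40/97; mL+mR=-12/485 → advance -1; mR−mL=-4/5 → turn -1·90°
n=2: pose=(0,-7,N); sL=20/9, sR=20/9; mL=-10/9, mR=-20/9; mL+mR=-10/3 → advance -1; mR−mL=-10/9 → turn -1·90°
n=3: pose=(0,-8,E); sL=8/5, sR=40/109; mL=-772/545, mR=-8/5; mL+mR=-1644/545 → advance -1; mR−mL=-20/109 → turn -1·90°
n=4: pose=(-1,-8,S); sL=5/13, sR=10/29; mL=-80/377, mR=-5/13; mL+mR=-225/377 → advance -1; mR−mL=-5/29 → turn -1·90°
n=5: pose=(-1,-7,W); sL=40/97, sR=8/5; mL=188/485, mR=-40/97; mL+mR=-12/485 → advance -1; mR−mL=-4/5 → turn -1·90°
n=6: pose=(0,-7,N); sL=20/9, sR=20/9; mL=-10/9, mR=-20/9; mL+mR=-10/3 → advance -1; mR−mL=-10/9 → turn -1·90°

0 5/13 10/29 -80/377 -5/13 -1 -8 S
1 40/97 8/5 188/485 -40/97 -1 -7 W
2 20/9 20/9 -10/9 -20/9 0 -7 N
3 8/5 40/109 -772/545 -8/5 0 -8 E
4 5/13 10/29 -80/377 -5/13 -1 -8 S
5 40/97 8/5 188/485 -40/97 -1 -7 W
6 20/9 20/9 -10/9 -20/9 0 -7 N
final 0 -8 E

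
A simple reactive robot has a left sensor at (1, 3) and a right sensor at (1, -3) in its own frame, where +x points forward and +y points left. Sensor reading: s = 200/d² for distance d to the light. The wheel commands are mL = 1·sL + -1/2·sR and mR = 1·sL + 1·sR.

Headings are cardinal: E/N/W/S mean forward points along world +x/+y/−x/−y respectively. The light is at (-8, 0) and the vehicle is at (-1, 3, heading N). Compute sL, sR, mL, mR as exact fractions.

left sensor world pos  = (-4, 4); dL² = 32
right sensor world pos = (2, 4); dR² = 116
sL = 200/32 = 25/4
sR = 200/116 = 50/29
mL = 1·sL + -1/2·sR = 625/116
mR = 1·sL + 1·sR = 925/116

25/4 50/29 625/116 925/116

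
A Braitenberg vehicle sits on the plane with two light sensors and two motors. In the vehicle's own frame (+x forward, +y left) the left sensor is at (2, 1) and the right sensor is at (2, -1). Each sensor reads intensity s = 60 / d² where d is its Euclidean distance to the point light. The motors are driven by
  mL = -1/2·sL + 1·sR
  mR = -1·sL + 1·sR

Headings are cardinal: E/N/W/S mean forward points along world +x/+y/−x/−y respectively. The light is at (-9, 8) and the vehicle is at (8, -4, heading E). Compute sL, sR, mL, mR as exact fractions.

left sensor world pos  = (10, -3); dL² = 482
right sensor world pos = (10, -5); dR² = 530
sL = 60/482 = 30/241
sR = 60/530 = 6/53
mL = -1/2·sL + 1·sR = 651/12773
mR = -1·sL + 1·sR = -144/12773

30/241 6/53 651/12773 -144/12773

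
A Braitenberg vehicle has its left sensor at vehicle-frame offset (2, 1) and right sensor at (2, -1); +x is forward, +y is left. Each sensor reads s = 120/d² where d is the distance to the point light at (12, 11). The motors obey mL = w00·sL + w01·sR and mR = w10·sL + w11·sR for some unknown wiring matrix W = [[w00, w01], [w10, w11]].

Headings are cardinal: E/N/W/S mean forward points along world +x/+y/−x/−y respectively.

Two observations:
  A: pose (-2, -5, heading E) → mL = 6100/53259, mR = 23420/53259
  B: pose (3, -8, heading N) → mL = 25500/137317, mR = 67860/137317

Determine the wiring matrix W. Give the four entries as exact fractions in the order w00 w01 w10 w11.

obs A: pose=(-2,-5,E) → sL=40/123, sR=120/433, mL=6100/53259, mR=23420/53259
obs B: pose=(3,-8,N) → sL=120/389, sR=120/353, mL=25500/137317, mR=67860/137317
sensor matrix S = [[40/123, 120/433], [120/389, 120/353]]; det S = 61088000/2437788701
solve [mL_A; mL_B] = S·[w00; w01] and [mR_A; mR_B] = S·[w10; w11]:
  w00 = -1/2, w01 = 1, w10 = 1/2, w11 = 1

-1/2 1 1/2 1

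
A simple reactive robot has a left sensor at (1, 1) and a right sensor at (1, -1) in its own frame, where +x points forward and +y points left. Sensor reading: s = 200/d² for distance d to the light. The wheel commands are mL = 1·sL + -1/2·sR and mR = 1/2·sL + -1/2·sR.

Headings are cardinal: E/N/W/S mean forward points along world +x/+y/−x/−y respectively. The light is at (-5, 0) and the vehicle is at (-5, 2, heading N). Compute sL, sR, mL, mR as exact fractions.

left sensor world pos  = (-6, 3); dL² = 10
right sensor world pos = (-4, 3); dR² = 10
sL = 200/10 = 20
sR = 200/10 = 20
mL = 1·sL + -1/2·sR = 10
mR = 1/2·sL + -1/2·sR = 0

20 20 10 0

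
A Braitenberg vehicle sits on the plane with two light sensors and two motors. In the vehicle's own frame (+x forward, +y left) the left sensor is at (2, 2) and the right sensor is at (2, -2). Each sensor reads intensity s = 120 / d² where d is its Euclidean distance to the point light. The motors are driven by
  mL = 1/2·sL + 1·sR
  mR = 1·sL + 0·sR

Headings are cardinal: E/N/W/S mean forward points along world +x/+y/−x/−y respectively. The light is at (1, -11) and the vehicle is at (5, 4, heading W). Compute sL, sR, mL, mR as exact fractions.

left sensor world pos  = (3, 2); dL² = 173
right sensor world pos = (3, 6); dR² = 293
sL = 120/173 = 120/173
sR = 120/293 = 120/293
mL = 1/2·sL + 1·sR = 38340/50689
mR = 1·sL + 0·sR = 120/173

120/173 120/293 38340/50689 120/173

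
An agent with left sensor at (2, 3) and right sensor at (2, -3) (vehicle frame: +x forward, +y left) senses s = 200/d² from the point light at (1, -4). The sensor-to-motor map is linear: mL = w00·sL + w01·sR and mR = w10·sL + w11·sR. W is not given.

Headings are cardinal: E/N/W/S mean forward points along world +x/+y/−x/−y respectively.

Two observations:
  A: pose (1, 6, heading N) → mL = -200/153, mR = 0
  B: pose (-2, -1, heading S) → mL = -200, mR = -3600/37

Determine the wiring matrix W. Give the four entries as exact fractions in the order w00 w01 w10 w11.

obs A: pose=(1,6,N) → sL=200/153, sR=200/153, mL=-200/153, mR=0
obs B: pose=(-2,-1,S) → sL=200, sR=200/37, mL=-200, mR=-3600/37
sensor matrix S = [[200/153, 200/153], [200, 200/37]]; det S = -160000/629
solve [mL_A; mL_B] = S·[w00; w01] and [mR_A; mR_B] = S·[w10; w11]:
  w00 = -1, w01 = 0, w10 = -1/2, w11 = 1/2

-1 0 -1/2 1/2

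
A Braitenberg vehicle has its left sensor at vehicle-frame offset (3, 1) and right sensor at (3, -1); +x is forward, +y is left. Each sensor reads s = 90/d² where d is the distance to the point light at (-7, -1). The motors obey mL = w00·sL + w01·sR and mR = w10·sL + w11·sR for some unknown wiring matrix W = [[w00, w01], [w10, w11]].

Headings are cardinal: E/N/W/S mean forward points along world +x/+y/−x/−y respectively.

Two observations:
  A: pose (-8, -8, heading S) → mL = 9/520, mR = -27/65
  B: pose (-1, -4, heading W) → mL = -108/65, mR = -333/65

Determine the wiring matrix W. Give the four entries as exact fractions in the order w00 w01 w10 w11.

1/2 -1/2 1/2 -1

obs A: pose=(-8,-8,S) → sL=9/10, sR=45/52, mL=9/520, mR=-27/65
obs B: pose=(-1,-4,W) → sL=18/5, sR=90/13, mL=-108/65, mR=-333/65
sensor matrix S = [[9/10, 45/52], [18/5, 90/13]]; det S = 81/26
solve [mL_A; mL_B] = S·[w00; w01] and [mR_A; mR_B] = S·[w10; w11]:
  w00 = 1/2, w01 = -1/2, w10 = 1/2, w11 = -1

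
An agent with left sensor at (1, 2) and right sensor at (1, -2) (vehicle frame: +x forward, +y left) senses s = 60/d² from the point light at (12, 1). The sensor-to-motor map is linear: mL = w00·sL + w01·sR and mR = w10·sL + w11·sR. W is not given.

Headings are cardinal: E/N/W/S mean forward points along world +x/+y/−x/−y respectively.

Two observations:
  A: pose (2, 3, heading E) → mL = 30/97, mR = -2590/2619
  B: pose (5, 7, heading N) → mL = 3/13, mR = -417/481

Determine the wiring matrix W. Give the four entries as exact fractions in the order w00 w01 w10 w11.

1/2 0 -1 -1/2

obs A: pose=(2,3,E) → sL=60/97, sR=20/27, mL=30/97, mR=-2590/2619
obs B: pose=(5,7,N) → sL=6/13, sR=30/37, mL=3/13, mR=-417/481
sensor matrix S = [[60/97, 20/27], [6/13, 30/37]]; det S = 67040/419913
solve [mL_A; mL_B] = S·[w00; w01] and [mR_A; mR_B] = S·[w10; w11]:
  w00 = 1/2, w01 = 0, w10 = -1, w11 = -1/2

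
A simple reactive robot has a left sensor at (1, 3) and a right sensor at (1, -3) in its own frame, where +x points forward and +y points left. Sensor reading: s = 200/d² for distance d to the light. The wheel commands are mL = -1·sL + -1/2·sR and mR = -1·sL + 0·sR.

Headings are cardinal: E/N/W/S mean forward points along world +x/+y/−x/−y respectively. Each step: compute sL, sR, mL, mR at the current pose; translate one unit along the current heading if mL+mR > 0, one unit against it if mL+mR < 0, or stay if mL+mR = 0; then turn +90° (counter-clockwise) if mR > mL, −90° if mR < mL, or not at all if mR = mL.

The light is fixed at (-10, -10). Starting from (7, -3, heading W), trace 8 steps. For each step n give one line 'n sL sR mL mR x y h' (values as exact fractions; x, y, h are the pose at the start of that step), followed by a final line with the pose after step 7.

n=0: pose=(7,-3,W); sL=25/34, sR=50/89; mL=-3075/3026, mR=-25/34; mL+mR=-2650/1513 → advance -1; mR−mL=25/89 → turn +1·90°
n=1: pose=(8,-3,S); sL=200/477, sR=200/261; mL=-3700/4611, mR=-200/477; mL+mR=-16900/13833 → advance -1; mR−mL=100/261 → turn +1·90°
n=2: pose=(8,-2,E); sL=100/241, sR=100/193; mL=-31350/46513, mR=-100/241; mL+mR=-50650/46513 → advance -1; mR−mL=50/193 → turn +1·90°
n=3: pose=(7,-2,N); sL=200/277, sR=200/481; mL=-123900/133237, mR=-200/277; mL+mR=-220100/133237 → advance -1; mR−mL=100/481 → turn +1·90°
n=4: pose=(7,-3,W); sL=25/34, sR=50/89; mL=-3075/3026, mR=-25/34; mL+mR=-2650/1513 → advance -1; mR−mL=25/89 → turn +1·90°
n=5: pose=(8,-3,S); sL=200/477, sR=200/261; mL=-3700/4611, mR=-200/477; mL+mR=-16900/13833 → advance -1; mR−mL=100/261 → turn +1·90°
n=6: pose=(8,-2,E); sL=100/241, sR=100/193; mL=-31350/46513, mR=-100/241; mL+mR=-50650/46513 → advance -1; mR−mL=50/193 → turn +1·90°
n=7: pose=(7,-2,N); sL=200/277, sR=200/481; mL=-123900/133237, mR=-200/277; mL+mR=-220100/133237 → advance -1; mR−mL=100/481 → turn +1·90°

0 25/34 50/89 -3075/3026 -25/34 7 -3 W
1 200/477 200/261 -3700/4611 -200/477 8 -3 S
2 100/241 100/193 -31350/46513 -100/241 8 -2 E
3 200/277 200/481 -123900/133237 -200/277 7 -2 N
4 25/34 50/89 -3075/3026 -25/34 7 -3 W
5 200/477 200/261 -3700/4611 -200/477 8 -3 S
6 100/241 100/193 -31350/46513 -100/241 8 -2 E
7 200/277 200/481 -123900/133237 -200/277 7 -2 N
final 7 -3 W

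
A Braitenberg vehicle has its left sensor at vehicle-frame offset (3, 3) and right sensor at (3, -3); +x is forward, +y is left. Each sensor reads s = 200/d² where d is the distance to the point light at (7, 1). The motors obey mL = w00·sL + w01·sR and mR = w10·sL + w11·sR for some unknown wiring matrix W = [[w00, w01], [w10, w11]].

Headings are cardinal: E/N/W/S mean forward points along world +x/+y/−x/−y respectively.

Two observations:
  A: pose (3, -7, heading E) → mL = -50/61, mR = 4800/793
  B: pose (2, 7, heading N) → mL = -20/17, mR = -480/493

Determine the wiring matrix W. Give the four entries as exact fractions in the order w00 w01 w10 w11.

0 -1/2 1 -1

obs A: pose=(3,-7,E) → sL=100/13, sR=100/61, mL=-50/61, mR=4800/793
obs B: pose=(2,7,N) → sL=40/29, sR=40/17, mL=-20/17, mR=-480/493
sensor matrix S = [[100/13, 100/61], [40/29, 40/17]]; det S = 6192000/390949
solve [mL_A; mL_B] = S·[w00; w01] and [mR_A; mR_B] = S·[w10; w11]:
  w00 = 0, w01 = -1/2, w10 = 1, w11 = -1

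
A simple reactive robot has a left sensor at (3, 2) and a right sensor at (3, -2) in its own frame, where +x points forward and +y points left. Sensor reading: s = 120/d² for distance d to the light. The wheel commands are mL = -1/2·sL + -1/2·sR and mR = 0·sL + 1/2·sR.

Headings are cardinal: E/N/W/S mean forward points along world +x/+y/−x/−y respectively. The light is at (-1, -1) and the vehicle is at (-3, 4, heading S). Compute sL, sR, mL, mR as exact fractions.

left sensor world pos  = (-1, 1); dL² = 4
right sensor world pos = (-5, 1); dR² = 20
sL = 120/4 = 30
sR = 120/20 = 6
mL = -1/2·sL + -1/2·sR = -18
mR = 0·sL + 1/2·sR = 3

30 6 -18 3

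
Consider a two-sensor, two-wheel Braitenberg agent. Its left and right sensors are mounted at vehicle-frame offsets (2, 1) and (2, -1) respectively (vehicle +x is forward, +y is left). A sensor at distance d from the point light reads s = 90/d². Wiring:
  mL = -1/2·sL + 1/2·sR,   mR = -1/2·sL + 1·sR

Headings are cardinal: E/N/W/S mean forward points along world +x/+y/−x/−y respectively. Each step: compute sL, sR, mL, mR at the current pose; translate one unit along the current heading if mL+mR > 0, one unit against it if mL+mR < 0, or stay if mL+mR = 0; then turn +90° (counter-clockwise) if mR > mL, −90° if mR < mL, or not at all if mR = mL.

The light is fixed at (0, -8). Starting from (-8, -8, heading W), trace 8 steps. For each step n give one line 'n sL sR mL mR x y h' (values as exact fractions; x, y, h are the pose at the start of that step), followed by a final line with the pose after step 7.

n=0: pose=(-8,-8,W); sL=90/101, sR=90/101; mL=0, mR=45/101; mL+mR=45/101 → advance +1; mR−mL=45/101 → turn +1·90°
n=1: pose=(-9,-8,S); sL=45/34, sR=45/52; mL=-405/1768, mR=45/221; mL+mR=-45/1768 → advance -1; mR−mL=45/104 → turn +1·90°
n=2: pose=(-9,-7,E); sL=90/53, sR=90/49; mL=180/2597, mR=2565/2597; mL+mR=2745/2597 → advance +1; mR−mL=45/49 → turn +1·90°
n=3: pose=(-8,-7,N); sL=1, sR=45/29; mL=8/29, mR=61/58; mL+mR=77/58 → advance +1; mR−mL=45/58 → turn +1·90°
n=4: pose=(-8,-6,W); sL=90/101, sR=90/109; mL=-360/11009, mR=4185/11009; mL+mR=3825/11009 → advance +1; mR−mL=45/109 → turn +1·90°
n=5: pose=(-9,-6,S); sL=45/32, sR=9/10; mL=-81/320, mR=63/320; mL+mR=-9/160 → advance -1; mR−mL=9/20 → turn +1·90°
n=6: pose=(-9,-5,E); sL=18/13, sR=90/53; mL=108/689, mR=693/689; mL+mR=801/689 → advance +1; mR−mL=45/53 → turn +1·90°
n=7: pose=(-8,-5,N); sL=45/53, sR=45/37; mL=360/1961, mR=3105/3922; mL+mR=3825/3922 → advance +1; mR−mL=45/74 → turn +1·90°

0 90/101 90/101 0 45/101 -8 -8 W
1 45/34 45/52 -405/1768 45/221 -9 -8 S
2 90/53 90/49 180/2597 2565/2597 -9 -7 E
3 1 45/29 8/29 61/58 -8 -7 N
4 90/101 90/109 -360/11009 4185/11009 -8 -6 W
5 45/32 9/10 -81/320 63/320 -9 -6 S
6 18/13 90/53 108/689 693/689 -9 -5 E
7 45/53 45/37 360/1961 3105/3922 -8 -5 N
final -8 -4 W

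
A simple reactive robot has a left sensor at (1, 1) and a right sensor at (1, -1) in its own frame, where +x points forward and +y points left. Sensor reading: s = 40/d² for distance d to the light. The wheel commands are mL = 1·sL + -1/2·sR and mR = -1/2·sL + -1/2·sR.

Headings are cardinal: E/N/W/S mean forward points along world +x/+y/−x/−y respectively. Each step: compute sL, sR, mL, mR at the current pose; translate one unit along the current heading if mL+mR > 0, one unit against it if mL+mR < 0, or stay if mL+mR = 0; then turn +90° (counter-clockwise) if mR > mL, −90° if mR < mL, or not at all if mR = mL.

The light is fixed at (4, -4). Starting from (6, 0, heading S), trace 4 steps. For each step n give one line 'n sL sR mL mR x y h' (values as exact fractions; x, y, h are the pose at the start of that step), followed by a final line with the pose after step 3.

n=0: pose=(6,0,S); sL=20/9, sR=4; mL=2/9, mR=-28/9; mL+mR=-26/9 → advance -1; mR−mL=-10/3 → turn -1·90°
n=1: pose=(6,1,W); sL=40/17, sR=40/37; mL=1140/629, mR=-1080/629; mL+mR=60/629 → advance +1; mR−mL=-60/17 → turn -1·90°
n=2: pose=(5,1,N); sL=10/9, sR=1; mL=11/18, mR=-19/18; mL+mR=-4/9 → advance -1; mR−mL=-5/3 → turn -1·90°
n=3: pose=(5,0,E); sL=40/29, sR=40/13; mL=-60/377, mR=-840/377; mL+mR=-900/377 → advance -1; mR−mL=-60/29 → turn -1·90°

0 20/9 4 2/9 -28/9 6 0 S
1 40/17 40/37 1140/629 -1080/629 6 1 W
2 10/9 1 11/18 -19/18 5 1 N
3 40/29 40/13 -60/377 -840/377 5 0 E
final 4 0 S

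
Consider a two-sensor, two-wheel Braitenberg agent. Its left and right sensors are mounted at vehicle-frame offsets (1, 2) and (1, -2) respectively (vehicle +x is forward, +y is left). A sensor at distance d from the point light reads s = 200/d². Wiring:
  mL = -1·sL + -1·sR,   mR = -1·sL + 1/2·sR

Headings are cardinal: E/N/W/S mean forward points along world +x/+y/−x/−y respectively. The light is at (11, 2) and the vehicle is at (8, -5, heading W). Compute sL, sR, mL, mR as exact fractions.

200/97 200/41 -27600/3977 1500/3977

left sensor world pos  = (7, -7); dL² = 97
right sensor world pos = (7, -3); dR² = 41
sL = 200/97 = 200/97
sR = 200/41 = 200/41
mL = -1·sL + -1·sR = -27600/3977
mR = -1·sL + 1/2·sR = 1500/3977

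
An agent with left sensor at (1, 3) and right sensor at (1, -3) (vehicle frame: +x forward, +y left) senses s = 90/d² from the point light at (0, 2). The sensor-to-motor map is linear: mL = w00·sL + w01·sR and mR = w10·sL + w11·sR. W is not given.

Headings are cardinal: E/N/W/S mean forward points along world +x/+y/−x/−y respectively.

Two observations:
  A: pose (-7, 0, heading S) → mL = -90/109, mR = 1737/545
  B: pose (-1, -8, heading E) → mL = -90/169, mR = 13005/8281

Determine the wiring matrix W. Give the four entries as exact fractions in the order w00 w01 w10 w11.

obs A: pose=(-7,0,S) → sL=18/5, sR=90/109, mL=-90/109, mR=1737/545
obs B: pose=(-1,-8,E) → sL=90/49, sR=90/169, mL=-90/169, mR=13005/8281
sensor matrix S = [[18/5, 90/109], [90/49, 90/169]]; det S = 361584/902629
solve [mL_A; mL_B] = S·[w00; w01] and [mR_A; mR_B] = S·[w10; w11]:
  w00 = 0, w01 = -1, w10 = 1, w11 = -1/2

0 -1 1 -1/2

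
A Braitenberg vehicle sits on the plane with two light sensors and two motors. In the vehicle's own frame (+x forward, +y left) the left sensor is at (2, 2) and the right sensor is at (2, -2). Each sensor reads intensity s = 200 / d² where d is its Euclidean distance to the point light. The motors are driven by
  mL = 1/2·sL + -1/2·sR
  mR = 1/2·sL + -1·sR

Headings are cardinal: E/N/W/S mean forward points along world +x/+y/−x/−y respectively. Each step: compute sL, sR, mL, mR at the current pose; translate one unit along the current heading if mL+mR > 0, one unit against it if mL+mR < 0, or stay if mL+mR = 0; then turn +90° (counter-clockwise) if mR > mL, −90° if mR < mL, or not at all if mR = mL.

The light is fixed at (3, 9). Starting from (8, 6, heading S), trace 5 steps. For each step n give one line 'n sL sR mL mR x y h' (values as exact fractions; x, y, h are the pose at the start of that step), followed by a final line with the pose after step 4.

0 100/37 100/17 -1000/629 -2850/629 8 6 S
1 8 200/9 -64/9 -164/9 8 7 W
2 25/2 25/8 75/16 25/8 9 7 N
3 40/13 200/73 160/949 -1140/949 9 8 E
4 100/29 100/9 -1000/261 -2450/261 8 8 S
final 8 9 W

n=0: pose=(8,6,S); sL=100/37, sR=100/17; mL=-1000/629, mR=-2850/629; mL+mR=-3850/629 → advance -1; mR−mL=-50/17 → turn -1·90°
n=1: pose=(8,7,W); sL=8, sR=200/9; mL=-64/9, mR=-164/9; mL+mR=-76/3 → advance -1; mR−mL=-100/9 → turn -1·90°
n=2: pose=(9,7,N); sL=25/2, sR=25/8; mL=75/16, mR=25/8; mL+mR=125/16 → advance +1; mR−mL=-25/16 → turn -1·90°
n=3: pose=(9,8,E); sL=40/13, sR=200/73; mL=160/949, mR=-1140/949; mL+mR=-980/949 → advance -1; mR−mL=-100/73 → turn -1·90°
n=4: pose=(8,8,S); sL=100/29, sR=100/9; mL=-1000/261, mR=-2450/261; mL+mR=-1150/87 → advance -1; mR−mL=-50/9 → turn -1·90°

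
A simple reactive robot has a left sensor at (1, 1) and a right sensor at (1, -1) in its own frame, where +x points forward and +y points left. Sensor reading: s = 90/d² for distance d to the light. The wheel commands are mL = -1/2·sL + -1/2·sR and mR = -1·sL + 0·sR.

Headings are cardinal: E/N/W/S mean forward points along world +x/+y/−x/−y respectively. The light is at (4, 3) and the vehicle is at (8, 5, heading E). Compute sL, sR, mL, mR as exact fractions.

left sensor world pos  = (9, 6); dL² = 34
right sensor world pos = (9, 4); dR² = 26
sL = 90/34 = 45/17
sR = 90/26 = 45/13
mL = -1/2·sL + -1/2·sR = -675/221
mR = -1·sL + 0·sR = -45/17

45/17 45/13 -675/221 -45/17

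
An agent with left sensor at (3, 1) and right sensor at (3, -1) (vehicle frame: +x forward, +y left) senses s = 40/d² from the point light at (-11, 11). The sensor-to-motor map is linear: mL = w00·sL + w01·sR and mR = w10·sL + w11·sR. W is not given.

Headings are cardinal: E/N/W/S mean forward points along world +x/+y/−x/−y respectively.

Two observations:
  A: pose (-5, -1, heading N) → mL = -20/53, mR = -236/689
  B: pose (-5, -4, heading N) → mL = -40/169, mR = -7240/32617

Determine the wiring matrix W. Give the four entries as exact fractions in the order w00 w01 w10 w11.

obs A: pose=(-5,-1,N) → sL=20/53, sR=4/13, mL=-20/53, mR=-236/689
obs B: pose=(-5,-4,N) → sL=40/169, sR=40/193, mL=-40/169, mR=-7240/32617
sensor matrix S = [[20/53, 4/13], [40/169, 40/193]]; det S = 120960/22473113
solve [mL_A; mL_B] = S·[w00; w01] and [mR_A; mR_B] = S·[w10; w11]:
  w00 = -1, w01 = 0, w10 = -1/2, w11 = -1/2

-1 0 -1/2 -1/2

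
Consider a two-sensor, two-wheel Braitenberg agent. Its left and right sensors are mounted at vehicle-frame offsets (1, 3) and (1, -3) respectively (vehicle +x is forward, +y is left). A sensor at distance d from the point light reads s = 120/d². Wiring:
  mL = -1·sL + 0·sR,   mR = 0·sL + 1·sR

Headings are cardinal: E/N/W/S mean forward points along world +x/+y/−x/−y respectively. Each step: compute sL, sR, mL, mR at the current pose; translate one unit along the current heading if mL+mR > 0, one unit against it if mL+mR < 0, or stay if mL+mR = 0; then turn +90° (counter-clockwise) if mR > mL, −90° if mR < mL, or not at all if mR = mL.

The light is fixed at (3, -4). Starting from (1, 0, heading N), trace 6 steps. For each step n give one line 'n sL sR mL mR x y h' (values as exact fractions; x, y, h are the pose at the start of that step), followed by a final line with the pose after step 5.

0 12/5 60/13 -12/5 60/13 1 0 N
1 120/13 120/73 -120/13 120/73 1 1 W
2 6 15/4 -6 15/4 2 1 S
3 40/27 40/3 -40/27 40/3 2 2 E
4 60/29 60/29 -60/29 60/29 3 2 N
5 12 60/41 -12 60/41 3 2 W
final 4 2 S

n=0: pose=(1,0,N); sL=12/5, sR=60/13; mL=-12/5, mR=60/13; mL+mR=144/65 → advance +1; mR−mL=456/65 → turn +1·90°
n=1: pose=(1,1,W); sL=120/13, sR=120/73; mL=-120/13, mR=120/73; mL+mR=-7200/949 → advance -1; mR−mL=10320/949 → turn +1·90°
n=2: pose=(2,1,S); sL=6, sR=15/4; mL=-6, mR=15/4; mL+mR=-9/4 → advance -1; mR−mL=39/4 → turn +1·90°
n=3: pose=(2,2,E); sL=40/27, sR=40/3; mL=-40/27, mR=40/3; mL+mR=320/27 → advance +1; mR−mL=400/27 → turn +1·90°
n=4: pose=(3,2,N); sL=60/29, sR=60/29; mL=-60/29, mR=60/29; mL+mR=0 → advance +0; mR−mL=120/29 → turn +1·90°
n=5: pose=(3,2,W); sL=12, sR=60/41; mL=-12, mR=60/41; mL+mR=-432/41 → advance -1; mR−mL=552/41 → turn +1·90°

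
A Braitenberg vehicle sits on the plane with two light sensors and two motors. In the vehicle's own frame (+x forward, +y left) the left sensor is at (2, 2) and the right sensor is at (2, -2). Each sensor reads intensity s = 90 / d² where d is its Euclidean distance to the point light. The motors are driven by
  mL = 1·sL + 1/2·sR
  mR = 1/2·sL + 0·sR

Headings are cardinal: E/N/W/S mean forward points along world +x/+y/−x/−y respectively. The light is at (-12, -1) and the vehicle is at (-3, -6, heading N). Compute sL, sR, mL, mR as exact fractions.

45/29 9/13 1431/754 45/58

left sensor world pos  = (-5, -4); dL² = 58
right sensor world pos = (-1, -4); dR² = 130
sL = 90/58 = 45/29
sR = 90/130 = 9/13
mL = 1·sL + 1/2·sR = 1431/754
mR = 1/2·sL + 0·sR = 45/58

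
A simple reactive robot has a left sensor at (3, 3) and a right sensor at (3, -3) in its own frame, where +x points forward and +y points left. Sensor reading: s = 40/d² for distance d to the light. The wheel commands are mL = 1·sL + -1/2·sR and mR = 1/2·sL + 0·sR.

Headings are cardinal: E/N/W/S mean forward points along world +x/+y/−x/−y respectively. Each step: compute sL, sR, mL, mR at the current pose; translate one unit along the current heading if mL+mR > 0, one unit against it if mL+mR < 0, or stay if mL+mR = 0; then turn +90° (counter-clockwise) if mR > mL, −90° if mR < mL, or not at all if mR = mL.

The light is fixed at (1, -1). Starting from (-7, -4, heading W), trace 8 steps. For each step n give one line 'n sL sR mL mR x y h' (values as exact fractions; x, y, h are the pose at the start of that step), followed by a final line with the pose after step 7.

0 40/157 40/121 1700/18997 20/157 -7 -4 W
1 5/9 2/9 4/9 5/18 -8 -4 S
2 40/193 8/29 388/5597 20/193 -8 -5 W
3 20/49 20/109 1690/5341 10/49 -9 -5 S
4 40/233 40/173 2260/40309 20/233 -9 -6 W
5 5/16 2/13 49/208 5/32 -10 -6 S
6 40/277 8/41 532/11357 20/277 -10 -7 W
7 20/81 20/153 250/1377 10/81 -11 -7 S
final -11 -8 W

n=0: pose=(-7,-4,W); sL=40/157, sR=40/121; mL=1700/18997, mR=20/157; mL+mR=4120/18997 → advance +1; mR−mL=720/18997 → turn +1·90°
n=1: pose=(-8,-4,S); sL=5/9, sR=2/9; mL=4/9, mR=5/18; mL+mR=13/18 → advance +1; mR−mL=-1/6 → turn -1·90°
n=2: pose=(-8,-5,W); sL=40/193, sR=8/29; mL=388/5597, mR=20/193; mL+mR=968/5597 → advance +1; mR−mL=192/5597 → turn +1·90°
n=3: pose=(-9,-5,S); sL=20/49, sR=20/109; mL=1690/5341, mR=10/49; mL+mR=2780/5341 → advance +1; mR−mL=-600/5341 → turn -1·90°
n=4: pose=(-9,-6,W); sL=40/233, sR=40/173; mL=2260/40309, mR=20/233; mL+mR=5720/40309 → advance +1; mR−mL=1200/40309 → turn +1·90°
n=5: pose=(-10,-6,S); sL=5/16, sR=2/13; mL=49/208, mR=5/32; mL+mR=163/416 → advance +1; mR−mL=-33/416 → turn -1·90°
n=6: pose=(-10,-7,W); sL=40/277, sR=8/41; mL=532/11357, mR=20/277; mL+mR=1352/11357 → advance +1; mR−mL=288/11357 → turn +1·90°
n=7: pose=(-11,-7,S); sL=20/81, sR=20/153; mL=250/1377, mR=10/81; mL+mR=140/459 → advance +1; mR−mL=-80/1377 → turn -1·90°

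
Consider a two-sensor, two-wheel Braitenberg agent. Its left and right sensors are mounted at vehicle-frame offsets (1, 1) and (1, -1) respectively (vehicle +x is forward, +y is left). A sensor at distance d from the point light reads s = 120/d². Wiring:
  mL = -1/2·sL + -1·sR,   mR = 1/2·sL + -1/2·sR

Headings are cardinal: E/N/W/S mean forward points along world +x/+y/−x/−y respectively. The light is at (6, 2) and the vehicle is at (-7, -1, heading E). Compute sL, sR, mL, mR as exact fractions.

left sensor world pos  = (-6, 0); dL² = 148
right sensor world pos = (-6, -2); dR² = 160
sL = 120/148 = 30/37
sR = 120/160 = 3/4
mL = -1/2·sL + -1·sR = -171/148
mR = 1/2·sL + -1/2·sR = 9/296

30/37 3/4 -171/148 9/296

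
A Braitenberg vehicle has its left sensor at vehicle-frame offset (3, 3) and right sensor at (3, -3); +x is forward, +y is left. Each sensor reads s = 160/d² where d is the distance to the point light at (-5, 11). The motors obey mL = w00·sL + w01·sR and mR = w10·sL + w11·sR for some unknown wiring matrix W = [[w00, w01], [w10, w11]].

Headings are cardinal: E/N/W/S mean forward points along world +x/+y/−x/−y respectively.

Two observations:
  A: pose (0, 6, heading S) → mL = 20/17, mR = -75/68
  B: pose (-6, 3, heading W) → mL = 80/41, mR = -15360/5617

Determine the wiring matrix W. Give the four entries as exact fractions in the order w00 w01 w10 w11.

obs A: pose=(0,6,S) → sL=5/4, sR=40/17, mL=20/17, mR=-75/68
obs B: pose=(-6,3,W) → sL=160/137, sR=160/41, mL=80/41, mR=-15360/5617
sensor matrix S = [[5/4, 40/17], [160/137, 160/41]]; det S = 203400/95489
solve [mL_A; mL_B] = S·[w00; w01] and [mR_A; mR_B] = S·[w10; w11]:
  w00 = 0, w01 = 1/2, w10 = 1, w11 = -1

0 1/2 1 -1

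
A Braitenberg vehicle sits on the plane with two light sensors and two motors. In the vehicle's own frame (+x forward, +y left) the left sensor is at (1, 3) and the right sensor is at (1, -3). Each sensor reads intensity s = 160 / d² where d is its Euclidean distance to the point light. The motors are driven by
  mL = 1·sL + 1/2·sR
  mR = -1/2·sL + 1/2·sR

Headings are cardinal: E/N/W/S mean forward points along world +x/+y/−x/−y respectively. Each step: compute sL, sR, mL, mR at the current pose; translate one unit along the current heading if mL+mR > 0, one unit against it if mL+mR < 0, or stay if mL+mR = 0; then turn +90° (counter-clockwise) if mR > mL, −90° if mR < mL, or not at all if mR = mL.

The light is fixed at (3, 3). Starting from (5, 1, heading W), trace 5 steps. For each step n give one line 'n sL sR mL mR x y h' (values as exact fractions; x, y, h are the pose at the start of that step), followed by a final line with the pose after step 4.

0 80/13 80 600/13 480/13 5 1 W
1 32 160/17 624/17 -192/17 4 1 N
2 20 8 24 -6 4 2 E
3 160/29 32 624/29 384/29 5 2 S
4 80/13 80 600/13 480/13 5 1 W
final 4 1 N

n=0: pose=(5,1,W); sL=80/13, sR=80; mL=600/13, mR=480/13; mL+mR=1080/13 → advance +1; mR−mL=-120/13 → turn -1·90°
n=1: pose=(4,1,N); sL=32, sR=160/17; mL=624/17, mR=-192/17; mL+mR=432/17 → advance +1; mR−mL=-48 → turn -1·90°
n=2: pose=(4,2,E); sL=20, sR=8; mL=24, mR=-6; mL+mR=18 → advance +1; mR−mL=-30 → turn -1·90°
n=3: pose=(5,2,S); sL=160/29, sR=32; mL=624/29, mR=384/29; mL+mR=1008/29 → advance +1; mR−mL=-240/29 → turn -1·90°
n=4: pose=(5,1,W); sL=80/13, sR=80; mL=600/13, mR=480/13; mL+mR=1080/13 → advance +1; mR−mL=-120/13 → turn -1·90°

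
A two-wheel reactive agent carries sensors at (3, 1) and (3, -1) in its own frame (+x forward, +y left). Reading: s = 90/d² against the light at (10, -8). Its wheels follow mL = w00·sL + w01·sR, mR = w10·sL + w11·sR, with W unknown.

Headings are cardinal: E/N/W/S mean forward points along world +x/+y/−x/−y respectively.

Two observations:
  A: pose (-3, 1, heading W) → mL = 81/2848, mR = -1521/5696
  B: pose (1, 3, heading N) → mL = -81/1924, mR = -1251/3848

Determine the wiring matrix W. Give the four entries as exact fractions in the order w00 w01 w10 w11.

obs A: pose=(-3,1,W) → sL=9/32, sR=45/178, mL=81/2848, mR=-1521/5696
obs B: pose=(1,3,N) → sL=45/148, sR=9/26, mL=-81/1924, mR=-1251/3848
sensor matrix S = [[9/32, 45/178], [45/148, 9/26]]; det S = 56133/2739776
solve [mL_A; mL_B] = S·[w00; w01] and [mR_A; mR_B] = S·[w10; w11]:
  w00 = 1, w01 = -1, w10 = -1/2, w11 = -1/2

1 -1 -1/2 -1/2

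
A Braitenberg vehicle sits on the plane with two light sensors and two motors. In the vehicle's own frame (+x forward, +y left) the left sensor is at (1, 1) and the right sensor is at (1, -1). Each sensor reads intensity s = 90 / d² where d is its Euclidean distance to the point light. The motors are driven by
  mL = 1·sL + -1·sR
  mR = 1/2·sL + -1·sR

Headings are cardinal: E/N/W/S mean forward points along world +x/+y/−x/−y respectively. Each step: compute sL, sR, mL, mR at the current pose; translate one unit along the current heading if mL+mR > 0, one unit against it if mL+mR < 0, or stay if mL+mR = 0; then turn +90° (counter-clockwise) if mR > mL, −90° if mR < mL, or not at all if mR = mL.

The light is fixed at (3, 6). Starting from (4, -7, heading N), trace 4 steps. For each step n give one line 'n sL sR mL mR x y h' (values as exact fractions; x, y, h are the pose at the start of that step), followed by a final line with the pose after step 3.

n=0: pose=(4,-7,N); sL=5/8, sR=45/74; mL=5/296, mR=-175/592; mL+mR=-165/592 → advance -1; mR−mL=-5/16 → turn -1·90°
n=1: pose=(4,-8,E); sL=90/173, sR=90/229; mL=5040/39617, mR=-5265/39617; mL+mR=-225/39617 → advance -1; mR−mL=-45/173 → turn -1·90°
n=2: pose=(3,-8,S); sL=45/113, sR=45/113; mL=0, mR=-45/226; mL+mR=-45/226 → advance -1; mR−mL=-45/226 → turn -1·90°
n=3: pose=(3,-7,W); sL=90/197, sR=18/29; mL=-936/5713, mR=-2241/5713; mL+mR=-3177/5713 → advance -1; mR−mL=-45/197 → turn -1·90°

0 5/8 45/74 5/296 -175/592 4 -7 N
1 90/173 90/229 5040/39617 -5265/39617 4 -8 E
2 45/113 45/113 0 -45/226 3 -8 S
3 90/197 18/29 -936/5713 -2241/5713 3 -7 W
final 4 -7 N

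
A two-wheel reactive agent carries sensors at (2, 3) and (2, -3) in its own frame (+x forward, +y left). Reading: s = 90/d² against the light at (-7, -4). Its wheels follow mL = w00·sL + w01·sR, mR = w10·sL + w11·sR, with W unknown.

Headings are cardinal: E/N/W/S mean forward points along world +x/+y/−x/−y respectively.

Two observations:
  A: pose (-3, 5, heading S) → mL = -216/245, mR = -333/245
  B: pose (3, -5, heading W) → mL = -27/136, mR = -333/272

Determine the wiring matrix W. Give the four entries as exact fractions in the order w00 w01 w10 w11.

1 -1 -1/2 -1/2

obs A: pose=(-3,5,S) → sL=45/49, sR=9/5, mL=-216/245, mR=-333/245
obs B: pose=(3,-5,W) → sL=9/8, sR=45/34, mL=-27/136, mR=-333/272
sensor matrix S = [[45/49, 9/5], [9/8, 45/34]]; det S = -26973/33320
solve [mL_A; mL_B] = S·[w00; w01] and [mR_A; mR_B] = S·[w10; w11]:
  w00 = 1, w01 = -1, w10 = -1/2, w11 = -1/2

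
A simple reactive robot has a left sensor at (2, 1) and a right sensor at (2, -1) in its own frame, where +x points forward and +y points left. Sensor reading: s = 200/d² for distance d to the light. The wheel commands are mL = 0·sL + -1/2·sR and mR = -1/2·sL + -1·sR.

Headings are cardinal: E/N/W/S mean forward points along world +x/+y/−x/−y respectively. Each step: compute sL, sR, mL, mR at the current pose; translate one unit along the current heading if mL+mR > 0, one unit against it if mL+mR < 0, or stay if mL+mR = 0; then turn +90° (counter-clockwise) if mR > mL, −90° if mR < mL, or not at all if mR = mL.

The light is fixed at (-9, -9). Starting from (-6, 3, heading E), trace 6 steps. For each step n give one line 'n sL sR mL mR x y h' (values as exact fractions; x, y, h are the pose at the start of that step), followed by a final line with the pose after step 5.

n=0: pose=(-6,3,E); sL=100/97, sR=100/73; mL=-50/73, mR=-13350/7081; mL+mR=-18200/7081 → advance -1; mR−mL=-8500/7081 → turn -1·90°
n=1: pose=(-7,3,S); sL=200/109, sR=200/101; mL=-100/101, mR=-31900/11009; mL+mR=-42800/11009 → advance -1; mR−mL=-21000/11009 → turn -1·90°
n=2: pose=(-7,4,W); sL=25/18, sR=50/49; mL=-25/49, mR=-3025/1764; mL+mR=-3925/1764 → advance -1; mR−mL=-2125/1764 → turn -1·90°
n=3: pose=(-6,4,N); sL=200/229, sR=200/241; mL=-100/241, mR=-69900/55189; mL+mR=-92800/55189 → advance -1; mR−mL=-47000/55189 → turn -1·90°
n=4: pose=(-6,3,E); sL=100/97, sR=100/73; mL=-50/73, mR=-13350/7081; mL+mR=-18200/7081 → advance -1; mR−mL=-8500/7081 → turn -1·90°
n=5: pose=(-7,3,S); sL=200/109, sR=200/101; mL=-100/101, mR=-31900/11009; mL+mR=-42800/11009 → advance -1; mR−mL=-21000/11009 → turn -1·90°

0 100/97 100/73 -50/73 -13350/7081 -6 3 E
1 200/109 200/101 -100/101 -31900/11009 -7 3 S
2 25/18 50/49 -25/49 -3025/1764 -7 4 W
3 200/229 200/241 -100/241 -69900/55189 -6 4 N
4 100/97 100/73 -50/73 -13350/7081 -6 3 E
5 200/109 200/101 -100/101 -31900/11009 -7 3 S
final -7 4 W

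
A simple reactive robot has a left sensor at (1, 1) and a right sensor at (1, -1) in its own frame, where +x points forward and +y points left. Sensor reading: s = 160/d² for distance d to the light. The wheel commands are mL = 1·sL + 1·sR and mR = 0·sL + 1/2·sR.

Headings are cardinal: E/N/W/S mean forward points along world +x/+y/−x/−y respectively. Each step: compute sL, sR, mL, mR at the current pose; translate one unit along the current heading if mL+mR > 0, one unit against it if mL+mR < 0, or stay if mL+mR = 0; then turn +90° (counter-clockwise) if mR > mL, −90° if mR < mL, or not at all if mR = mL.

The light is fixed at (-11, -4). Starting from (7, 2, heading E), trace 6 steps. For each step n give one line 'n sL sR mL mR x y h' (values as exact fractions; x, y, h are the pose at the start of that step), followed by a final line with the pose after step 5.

0 16/41 80/193 6368/7913 40/193 7 2 E
1 32/85 160/349 24768/29665 80/349 8 2 S
2 8/17 4/9 140/153 2/9 8 1 W
3 32/65 160/397 23104/25805 80/397 7 1 N
4 16/41 80/193 6368/7913 40/193 7 2 E
5 32/85 160/349 24768/29665 80/349 8 2 S
final 8 1 W

n=0: pose=(7,2,E); sL=16/41, sR=80/193; mL=6368/7913, mR=40/193; mL+mR=8008/7913 → advance +1; mR−mL=-4728/7913 → turn -1·90°
n=1: pose=(8,2,S); sL=32/85, sR=160/349; mL=24768/29665, mR=80/349; mL+mR=31568/29665 → advance +1; mR−mL=-17968/29665 → turn -1·90°
n=2: pose=(8,1,W); sL=8/17, sR=4/9; mL=140/153, mR=2/9; mL+mR=58/51 → advance +1; mR−mL=-106/153 → turn -1·90°
n=3: pose=(7,1,N); sL=32/65, sR=160/397; mL=23104/25805, mR=80/397; mL+mR=28304/25805 → advance +1; mR−mL=-17904/25805 → turn -1·90°
n=4: pose=(7,2,E); sL=16/41, sR=80/193; mL=6368/7913, mR=40/193; mL+mR=8008/7913 → advance +1; mR−mL=-4728/7913 → turn -1·90°
n=5: pose=(8,2,S); sL=32/85, sR=160/349; mL=24768/29665, mR=80/349; mL+mR=31568/29665 → advance +1; mR−mL=-17968/29665 → turn -1·90°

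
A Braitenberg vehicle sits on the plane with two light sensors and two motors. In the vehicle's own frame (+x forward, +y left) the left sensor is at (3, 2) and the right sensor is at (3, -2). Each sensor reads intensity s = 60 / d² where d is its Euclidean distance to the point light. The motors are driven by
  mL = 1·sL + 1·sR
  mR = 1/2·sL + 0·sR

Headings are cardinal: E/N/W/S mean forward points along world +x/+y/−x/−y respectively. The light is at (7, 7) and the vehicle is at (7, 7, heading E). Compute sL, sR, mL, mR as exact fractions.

left sensor world pos  = (10, 9); dL² = 13
right sensor world pos = (10, 5); dR² = 13
sL = 60/13 = 60/13
sR = 60/13 = 60/13
mL = 1·sL + 1·sR = 120/13
mR = 1/2·sL + 0·sR = 30/13

60/13 60/13 120/13 30/13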